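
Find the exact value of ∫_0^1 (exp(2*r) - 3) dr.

-7/2 + exp(2)/2

An antiderivative is F(r) = exp(2*r)/2 - 3*r.
Then F(1) - F(0) = (-3 + exp(2)/2) - (1/2) = -7/2 + exp(2)/2.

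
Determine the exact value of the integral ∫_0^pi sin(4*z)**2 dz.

Use the identity sin^2(4*z) = (1 - cos(8*z))/2.
An antiderivative is F(z) = z/2 - sin(8*z)/16.
Then F(pi) - F(0) = (pi/2) - (0) = pi/2.

pi/2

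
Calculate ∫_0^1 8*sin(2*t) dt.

Let u = 2*t, so du = 2 dt. When t = 0, u = 0; when t = 1, u = 2.
The integral becomes 4·∫ sin(u) du from 0 to 2, with antiderivative -4*cos(u).
Back in t: F(t) = -4*cos(2*t).
Then F(1) - F(0) = (-4*cos(2)) - (-4) = 4 - 4*cos(2).

4 - 4*cos(2)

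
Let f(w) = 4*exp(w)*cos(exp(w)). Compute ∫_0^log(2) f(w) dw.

-4*sin(1) + 4*sin(2)

Let u = exp(w), so du = exp(w) dw. When w = 0, u = 1; when w = log(2), u = 2.
The integral becomes 4·∫ cos(u) du from 1 to 2, with antiderivative 4*sin(u).
Back in w: F(w) = 4*sin(exp(w)).
Then F(log(2)) - F(0) = (4*sin(2)) - (4*sin(1)) = -4*sin(1) + 4*sin(2).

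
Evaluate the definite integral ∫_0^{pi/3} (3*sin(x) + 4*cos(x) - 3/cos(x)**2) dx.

3/2 - sqrt(3)

An antiderivative is F(x) = 4*sin(x) - 3*cos(x) - 3*tan(x).
Then F(pi/3) - F(0) = (-sqrt(3) - 3/2) - (-3) = 3/2 - sqrt(3).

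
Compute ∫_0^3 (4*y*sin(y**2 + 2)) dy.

Let u = y**2 + 2, so du = 2*y dy. When y = 0, u = 2; when y = 3, u = 11.
The integral becomes 2·∫ sin(u) du from 2 to 11, with antiderivative -2*cos(u).
Back in y: F(y) = -2*cos(y**2 + 2).
Then F(3) - F(0) = (-2*cos(11)) - (-2*cos(2)) = 2*cos(2) - 2*cos(11).

2*cos(2) - 2*cos(11)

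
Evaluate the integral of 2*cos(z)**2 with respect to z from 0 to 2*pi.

Use the identity cos^2(z) = (1 + cos(2*z))/2.
An antiderivative is F(z) = z + sin(2*z)/2.
Then F(2*pi) - F(0) = (2*pi) - (0) = 2*pi.

2*pi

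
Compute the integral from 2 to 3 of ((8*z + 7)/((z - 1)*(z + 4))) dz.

Factor the denominator: z**2 + 3*z - 4 = (z + 4)(z - 1).
Partial fractions: (8*z + 7)/((z - 1)*(z + 4)) = 5/(z + 4) + 3/(z - 1).
An antiderivative is F(z) = 3*log(z - 1) + 5*log(z + 4).
Then F(3) - F(2) = (3*log(2) + 5*log(7)) - (5*log(2) + 5*log(3)) = -5*log(3) - 2*log(2) + 5*log(7).

-5*log(3) - 2*log(2) + 5*log(7)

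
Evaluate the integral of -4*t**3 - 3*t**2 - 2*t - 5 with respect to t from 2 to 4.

-318

By the power rule, an antiderivative is F(t) = -t**4 - t**3 - t**2 - 5*t.
Then F(4) - F(2) = (-356) - (-38) = -318.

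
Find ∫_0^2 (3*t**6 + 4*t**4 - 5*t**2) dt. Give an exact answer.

7048/105

By the power rule, an antiderivative is F(t) = 3*t**7/7 + 4*t**5/5 - 5*t**3/3.
Then F(2) - F(0) = (7048/105) - (0) = 7048/105.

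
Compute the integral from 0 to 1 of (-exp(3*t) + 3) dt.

An antiderivative is F(t) = -exp(3*t)/3 + 3*t.
Then F(1) - F(0) = (3 - exp(3)/3) - (-1/3) = 10/3 - exp(3)/3.

10/3 - exp(3)/3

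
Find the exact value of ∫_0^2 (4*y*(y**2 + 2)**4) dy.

15488/5

Let u = y**2 + 2, so du = 2*y dy. When y = 0, u = 2; when y = 2, u = 6.
The integral becomes 2·∫ u**4 du from 2 to 6, with antiderivative 2*u**5/5.
Back in y: F(y) = 2*(y**2 + 2)**5/5.
Then F(2) - F(0) = (15552/5) - (64/5) = 15488/5.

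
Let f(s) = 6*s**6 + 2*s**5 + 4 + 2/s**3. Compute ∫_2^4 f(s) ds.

1712021/112

By the power rule, an antiderivative is F(s) = 6*s**7/7 + s**6/3 + 4*s - 1/s**2.
Then F(4) - F(2) = (5182699/336) - (11659/84) = 1712021/112.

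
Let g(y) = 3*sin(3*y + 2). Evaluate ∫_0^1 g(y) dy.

Let u = 3*y + 2, so du = 3 dy. When y = 0, u = 2; when y = 1, u = 5.
The integral becomes ∫ sin(u) du from 2 to 5, with antiderivative -cos(u).
Back in y: F(y) = -cos(3*y + 2).
Then F(1) - F(0) = (-cos(5)) - (-cos(2)) = cos(2) - cos(5).

cos(2) - cos(5)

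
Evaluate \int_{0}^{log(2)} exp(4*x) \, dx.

15/4

Let u = exp(x), so du = exp(x) dx. When x = 0, u = 1; when x = log(2), u = 2.
The integral becomes ∫ u**3 du from 1 to 2, with antiderivative u**4/4.
Back in x: F(x) = exp(4*x)/4.
Then F(log(2)) - F(0) = (4) - (1/4) = 15/4.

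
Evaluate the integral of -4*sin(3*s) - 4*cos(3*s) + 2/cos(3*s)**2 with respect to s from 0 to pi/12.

An antiderivative is F(s) = -4*sin(3*s)/3 + 4*cos(3*s)/3 + 2*tan(3*s)/3.
Then F(pi/12) - F(0) = (2/3) - (4/3) = -2/3.

-2/3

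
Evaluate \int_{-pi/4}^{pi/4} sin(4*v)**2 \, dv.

Use the identity sin^2(4*v) = (1 - cos(8*v))/2.
An antiderivative is F(v) = v/2 - sin(8*v)/16.
Then F(pi/4) - F(-pi/4) = (pi/8) - (-pi/8) = pi/4.

pi/4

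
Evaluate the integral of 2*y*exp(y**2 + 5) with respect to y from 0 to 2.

Let u = y**2 + 5, so du = 2*y dy. When y = 0, u = 5; when y = 2, u = 9.
The integral becomes ∫ exp(u) du from 5 to 9, with antiderivative exp(u).
Back in y: F(y) = exp(y**2 + 5).
Then F(2) - F(0) = (exp(9)) - (exp(5)) = -exp(5) + exp(9).

-exp(5) + exp(9)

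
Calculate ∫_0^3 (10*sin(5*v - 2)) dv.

-2*cos(13) + 2*cos(2)

Let u = 5*v - 2, so du = 5 dv. When v = 0, u = -2; when v = 3, u = 13.
The integral becomes 2·∫ sin(u) du from -2 to 13, with antiderivative -2*cos(u).
Back in v: F(v) = -2*cos(5*v - 2).
Then F(3) - F(0) = (-2*cos(13)) - (-2*cos(2)) = -2*cos(13) + 2*cos(2).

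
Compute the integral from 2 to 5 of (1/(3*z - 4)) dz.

-log(2)/3 + log(11)/3

An antiderivative is F(z) = log(3*z - 4)/3.
Then F(5) - F(2) = (log(11)/3) - (log(2)/3) = -log(2)/3 + log(11)/3.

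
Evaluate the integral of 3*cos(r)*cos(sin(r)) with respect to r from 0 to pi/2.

Let u = sin(r), so du = cos(r) dr. When r = 0, u = 0; when r = pi/2, u = 1.
The integral becomes 3·∫ cos(u) du from 0 to 1, with antiderivative 3*sin(u).
Back in r: F(r) = 3*sin(sin(r)).
Then F(pi/2) - F(0) = (3*sin(1)) - (0) = 3*sin(1).

3*sin(1)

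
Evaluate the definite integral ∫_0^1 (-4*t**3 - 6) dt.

By the power rule, an antiderivative is F(t) = -t**4 - 6*t.
Then F(1) - F(0) = (-7) - (0) = -7.

-7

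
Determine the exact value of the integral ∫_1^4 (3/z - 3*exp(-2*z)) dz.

An antiderivative is F(z) = 3*log(z) + 3*exp(-2*z)/2.
Then F(4) - F(1) = (3*exp(-8)/2 + 6*log(2)) - (3*exp(-2)/2) = -3*exp(-2)/2 + 3*exp(-8)/2 + 6*log(2).

-3*exp(-2)/2 + 3*exp(-8)/2 + 6*log(2)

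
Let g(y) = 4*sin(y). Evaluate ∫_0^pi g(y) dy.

8

An antiderivative is F(y) = -4*cos(y).
Then F(pi) - F(0) = (4) - (-4) = 8.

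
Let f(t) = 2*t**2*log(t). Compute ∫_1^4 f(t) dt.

-14 + 256*log(2)/3

Integrate by parts once (u = ln t, dv = 2*t**2 dt).
An antiderivative is F(t) = 2*t**3*(3*log(t) - 1)/9.
Then F(4) - F(1) = (-128/9 + 256*log(2)/3) - (-2/9) = -14 + 256*log(2)/3.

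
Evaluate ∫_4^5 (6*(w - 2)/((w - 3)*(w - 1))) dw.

Factor the denominator: w**2 - 4*w + 3 = (w - 1)(w - 3).
Partial fractions: 6*(w - 2)/((w - 3)*(w - 1)) = 3/(w - 1) + 3/(w - 3).
An antiderivative is F(w) = 3*log(w - 3) + 3*log(w - 1).
Then F(5) - F(4) = (9*log(2)) - (log(27)) = -3*log(3) + 9*log(2).

-3*log(3) + 9*log(2)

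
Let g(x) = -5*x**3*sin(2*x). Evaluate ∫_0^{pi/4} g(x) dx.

15/8 - 15*pi**2/64

Integrate by parts 3 times (u = x^3, dv = -5*sin(2*x) dx).
An antiderivative is F(x) = 5*x**3*cos(2*x)/2 - 15*x**2*sin(2*x)/4 - 15*x*cos(2*x)/4 + 15*sin(2*x)/8.
Then F(pi/4) - F(0) = (15/8 - 15*pi**2/64) - (0) = 15/8 - 15*pi**2/64.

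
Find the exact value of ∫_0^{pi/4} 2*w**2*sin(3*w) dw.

Integrate by parts twice (u = w^2, dv = 2*sin(3*w) dw).
An antiderivative is F(w) = -2*w**2*cos(3*w)/3 + 4*w*sin(3*w)/9 + 4*cos(3*w)/27.
Then F(pi/4) - F(0) = (sqrt(2)*(-32 + 24*pi + 9*pi**2)/432) - (4/27) = -4/27 - 2*sqrt(2)/27 + sqrt(2)*pi/18 + sqrt(2)*pi**2/48.

-4/27 - 2*sqrt(2)/27 + sqrt(2)*pi/18 + sqrt(2)*pi**2/48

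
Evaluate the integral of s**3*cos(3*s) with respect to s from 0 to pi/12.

-sqrt(2)/27 - sqrt(2)*pi/108 + sqrt(2)*pi**3/10368 + sqrt(2)*pi**2/864 + 2/27

Integrate by parts 3 times (u = s^3, dv = cos(3*s) ds).
An antiderivative is F(s) = s**3*sin(3*s)/3 + s**2*cos(3*s)/3 - 2*s*sin(3*s)/9 - 2*cos(3*s)/27.
Then F(pi/12) - F(0) = (sqrt(2)*(-384 - 96*pi + pi**3 + 12*pi**2)/10368) - (-2/27) = -sqrt(2)/27 - sqrt(2)*pi/108 + sqrt(2)*pi**3/10368 + sqrt(2)*pi**2/864 + 2/27.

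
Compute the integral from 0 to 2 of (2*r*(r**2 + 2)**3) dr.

Let u = r**2 + 2, so du = 2*r dr. When r = 0, u = 2; when r = 2, u = 6.
The integral becomes ∫ u**3 du from 2 to 6, with antiderivative u**4/4.
Back in r: F(r) = (r**2 + 2)**4/4.
Then F(2) - F(0) = (324) - (4) = 320.

320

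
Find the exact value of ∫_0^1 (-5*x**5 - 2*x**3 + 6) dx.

14/3

By the power rule, an antiderivative is F(x) = -5*x**6/6 - x**4/2 + 6*x.
Then F(1) - F(0) = (14/3) - (0) = 14/3.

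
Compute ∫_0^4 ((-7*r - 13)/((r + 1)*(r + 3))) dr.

Factor the denominator: r**2 + 4*r + 3 = (r + 3)(r + 1).
Partial fractions: (-7*r - 13)/((r + 1)*(r + 3)) = -4/(r + 3) - 3/(r + 1).
An antiderivative is F(r) = -3*log(r + 1) - 4*log(r + 3).
Then F(4) - F(0) = (-4*log(7) - 3*log(5)) - (-log(81)) = -4*log(7) - 3*log(5) + 4*log(3).

-4*log(7) - 3*log(5) + 4*log(3)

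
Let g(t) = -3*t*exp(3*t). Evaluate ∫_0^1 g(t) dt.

Integrate by parts once (u = t, dv = -3*exp(3*t) dt).
An antiderivative is F(t) = (-3*t + 1)*exp(3*t)/3.
Then F(1) - F(0) = (-2*exp(3)/3) - (1/3) = -2*exp(3)/3 - 1/3.

-2*exp(3)/3 - 1/3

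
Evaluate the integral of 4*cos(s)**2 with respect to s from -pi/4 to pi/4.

2 + pi

Use the identity cos^2(s) = (1 + cos(2*s))/2.
An antiderivative is F(s) = 2*s + sin(2*s).
Then F(pi/4) - F(-pi/4) = (1 + pi/2) - (-pi/2 - 1) = 2 + pi.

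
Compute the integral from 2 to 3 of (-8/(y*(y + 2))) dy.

-4*log(3) - 4*log(2) + 4*log(5)

Factor the denominator: y**2 + 2*y = (y + 2)y.
Partial fractions: -8/(y*(y + 2)) = 4/(y + 2) - 4/y.
An antiderivative is F(y) = -4*log(y) + 4*log(y + 2).
Then F(3) - F(2) = (-4*log(3) + 4*log(5)) - (log(16)) = -4*log(3) - 4*log(2) + 4*log(5).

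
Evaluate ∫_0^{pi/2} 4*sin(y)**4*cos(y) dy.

Let u = sin(y), so du = cos(y) dy. When y = 0, u = 0; when y = pi/2, u = 1.
The integral becomes 4·∫ u**4 du from 0 to 1, with antiderivative 4*u**5/5.
Back in y: F(y) = 4*sin(y)**5/5.
Then F(pi/2) - F(0) = (4/5) - (0) = 4/5.

4/5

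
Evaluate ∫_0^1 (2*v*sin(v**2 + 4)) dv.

cos(4) - cos(5)

Let u = v**2 + 4, so du = 2*v dv. When v = 0, u = 4; when v = 1, u = 5.
The integral becomes ∫ sin(u) du from 4 to 5, with antiderivative -cos(u).
Back in v: F(v) = -cos(v**2 + 4).
Then F(1) - F(0) = (-cos(5)) - (-cos(4)) = cos(4) - cos(5).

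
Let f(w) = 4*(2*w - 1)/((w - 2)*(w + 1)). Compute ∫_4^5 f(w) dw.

-4*log(5) + 8*log(3)

Factor the denominator: w**2 - w - 2 = (w + 1)(w - 2).
Partial fractions: 4*(2*w - 1)/((w - 2)*(w + 1)) = 4/(w + 1) + 4/(w - 2).
An antiderivative is F(w) = 4*log(w - 2) + 4*log(w + 1).
Then F(5) - F(4) = (4*log(2) + 8*log(3)) - (4*log(2) + 4*log(5)) = -4*log(5) + 8*log(3).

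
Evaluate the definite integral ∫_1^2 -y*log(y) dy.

3/4 - log(4)

Integrate by parts once (u = ln y, dv = -y dy).
An antiderivative is F(y) = -y**2*(2*log(y) - 1)/4.
Then F(2) - F(1) = (1 - log(4)) - (1/4) = 3/4 - log(4).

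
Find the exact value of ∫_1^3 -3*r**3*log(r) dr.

15 - 243*log(3)/4

Integrate by parts once (u = ln r, dv = -3*r**3 dr).
An antiderivative is F(r) = -3*r**4*(4*log(r) - 1)/16.
Then F(3) - F(1) = (243/16 - 243*log(3)/4) - (3/16) = 15 - 243*log(3)/4.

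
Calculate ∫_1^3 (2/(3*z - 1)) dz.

An antiderivative is F(z) = 2*log(3*z - 1)/3.
Then F(3) - F(1) = (log(4)) - (2*log(2)/3) = 4*log(2)/3.

4*log(2)/3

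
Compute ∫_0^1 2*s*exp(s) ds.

2

Integrate by parts once (u = s, dv = 2*exp(s) ds).
An antiderivative is F(s) = (2*s - 2)*exp(s).
Then F(1) - F(0) = (0) - (-2) = 2.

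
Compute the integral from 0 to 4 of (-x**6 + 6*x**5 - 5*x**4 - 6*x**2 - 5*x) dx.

3944/7

By the power rule, an antiderivative is F(x) = -x**7/7 + x**6 - x**5 - 2*x**3 - 5*x**2/2.
Then F(4) - F(0) = (3944/7) - (0) = 3944/7.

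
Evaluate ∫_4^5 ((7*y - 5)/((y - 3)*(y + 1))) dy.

Factor the denominator: y**2 - 2*y - 3 = (y + 1)(y - 3).
Partial fractions: (7*y - 5)/((y - 3)*(y + 1)) = 3/(y + 1) + 4/(y - 3).
An antiderivative is F(y) = 4*log(y - 3) + 3*log(y + 1).
Then F(5) - F(4) = (3*log(3) + 7*log(2)) - (3*log(5)) = -3*log(5) + 3*log(3) + 7*log(2).

-3*log(5) + 3*log(3) + 7*log(2)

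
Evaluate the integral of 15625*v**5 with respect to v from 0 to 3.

3796875/2

Let u = 5*v, so du = 5 dv. When v = 0, u = 0; when v = 3, u = 15.
The integral becomes ∫ u**5 du from 0 to 15, with antiderivative u**6/6.
Back in v: F(v) = 15625*v**6/6.
Then F(3) - F(0) = (3796875/2) - (0) = 3796875/2.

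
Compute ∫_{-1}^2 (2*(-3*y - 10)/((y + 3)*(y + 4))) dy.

-log(100)

Factor the denominator: y**2 + 7*y + 12 = (y + 4)(y + 3).
Partial fractions: 2*(-3*y - 10)/((y + 3)*(y + 4)) = -4/(y + 4) - 2/(y + 3).
An antiderivative is F(y) = -2*log(y + 3) - 4*log(y + 4).
Then F(2) - F(-1) = (-4*log(3) - 2*log(5) - 4*log(2)) - (-4*log(3) - 2*log(2)) = -log(100).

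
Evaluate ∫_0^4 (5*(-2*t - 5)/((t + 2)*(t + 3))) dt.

Factor the denominator: t**2 + 5*t + 6 = (t + 3)(t + 2).
Partial fractions: 5*(-2*t - 5)/((t + 2)*(t + 3)) = -5/(t + 3) - 5/(t + 2).
An antiderivative is F(t) = -5*log(t + 2) - 5*log(t + 3).
Then F(4) - F(0) = (-5*log(7) - 5*log(3) - 5*log(2)) - (-5*log(3) - 5*log(2)) = -5*log(7).

-5*log(7)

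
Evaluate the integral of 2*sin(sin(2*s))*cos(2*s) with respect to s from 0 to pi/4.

Let u = sin(2*s), so du = 2*cos(2*s) ds. When s = 0, u = 0; when s = pi/4, u = 1.
The integral becomes ∫ sin(u) du from 0 to 1, with antiderivative -cos(u).
Back in s: F(s) = -cos(sin(2*s)).
Then F(pi/4) - F(0) = (-cos(1)) - (-1) = 1 - cos(1).

1 - cos(1)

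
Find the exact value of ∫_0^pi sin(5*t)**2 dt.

pi/2

Use the identity sin^2(5*t) = (1 - cos(10*t))/2.
An antiderivative is F(t) = t/2 - sin(10*t)/20.
Then F(pi) - F(0) = (pi/2) - (0) = pi/2.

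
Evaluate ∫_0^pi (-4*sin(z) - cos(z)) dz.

-8

An antiderivative is F(z) = -sin(z) + 4*cos(z).
Then F(pi) - F(0) = (-4) - (4) = -8.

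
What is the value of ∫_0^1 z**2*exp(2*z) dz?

Integrate by parts twice (u = z^2, dv = exp(2*z) dz).
An antiderivative is F(z) = (2*z**2 - 2*z + 1)*exp(2*z)/4.
Then F(1) - F(0) = (exp(2)/4) - (1/4) = -1/4 + exp(2)/4.

-1/4 + exp(2)/4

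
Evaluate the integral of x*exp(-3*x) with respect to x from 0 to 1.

Integrate by parts once (u = x, dv = exp(-3*x) dx).
An antiderivative is F(x) = (-3*x - 1)*exp(-3*x)/9.
Then F(1) - F(0) = (-4*exp(-3)/9) - (-1/9) = (-4 + exp(3))*exp(-3)/9.

(-4 + exp(3))*exp(-3)/9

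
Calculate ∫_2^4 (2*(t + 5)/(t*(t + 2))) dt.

-3*log(3) + 8*log(2)

Factor the denominator: t**2 + 2*t = (t + 2)t.
Partial fractions: 2*(t + 5)/(t*(t + 2)) = -3/(t + 2) + 5/t.
An antiderivative is F(t) = 5*log(t) - 3*log(t + 2).
Then F(4) - F(2) = (-3*log(3) + 7*log(2)) - (-log(2)) = -3*log(3) + 8*log(2).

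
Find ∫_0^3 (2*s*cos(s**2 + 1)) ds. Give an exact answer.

-sin(1) + sin(10)

Let u = s**2 + 1, so du = 2*s ds. When s = 0, u = 1; when s = 3, u = 10.
The integral becomes ∫ cos(u) du from 1 to 10, with antiderivative sin(u).
Back in s: F(s) = sin(s**2 + 1).
Then F(3) - F(0) = (sin(10)) - (sin(1)) = -sin(1) + sin(10).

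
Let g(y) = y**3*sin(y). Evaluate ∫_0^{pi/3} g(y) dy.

Integrate by parts 3 times (u = y^3, dv = sin(y) dy).
An antiderivative is F(y) = -y**3*cos(y) + 3*y**2*sin(y) + 6*y*cos(y) - 6*sin(y).
Then F(pi/3) - F(0) = (-3*sqrt(3) - pi**3/54 + sqrt(3)*pi**2/6 + pi) - (0) = -3*sqrt(3) - pi**3/54 + sqrt(3)*pi**2/6 + pi.

-3*sqrt(3) - pi**3/54 + sqrt(3)*pi**2/6 + pi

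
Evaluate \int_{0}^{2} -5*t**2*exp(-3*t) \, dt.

-10/27 + 250*exp(-6)/27

Integrate by parts twice (u = t^2, dv = -5*exp(-3*t) dt).
An antiderivative is F(t) = (45*t**2 + 30*t + 10)*exp(-3*t)/27.
Then F(2) - F(0) = (250*exp(-6)/27) - (10/27) = -10/27 + 250*exp(-6)/27.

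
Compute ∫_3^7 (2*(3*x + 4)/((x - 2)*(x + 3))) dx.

Factor the denominator: x**2 + x - 6 = (x + 3)(x - 2).
Partial fractions: 2*(3*x + 4)/((x - 2)*(x + 3)) = 2/(x + 3) + 4/(x - 2).
An antiderivative is F(x) = 4*log(x - 2) + 2*log(x + 3).
Then F(7) - F(3) = (2*log(2) + 6*log(5)) - (log(36)) = -2*log(3) + 6*log(5).

-2*log(3) + 6*log(5)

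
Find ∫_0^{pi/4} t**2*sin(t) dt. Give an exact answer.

-2 - sqrt(2)*pi**2/32 + sqrt(2)*pi/4 + sqrt(2)

Integrate by parts twice (u = t^2, dv = sin(t) dt).
An antiderivative is F(t) = -t**2*cos(t) + 2*t*sin(t) + 2*cos(t).
Then F(pi/4) - F(0) = (sqrt(2)*(-pi**2 + 8*pi + 32)/32) - (2) = -2 - sqrt(2)*pi**2/32 + sqrt(2)*pi/4 + sqrt(2).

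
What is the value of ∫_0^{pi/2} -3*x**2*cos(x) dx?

6 - 3*pi**2/4

Integrate by parts twice (u = x^2, dv = -3*cos(x) dx).
An antiderivative is F(x) = -3*x**2*sin(x) - 6*x*cos(x) + 6*sin(x).
Then F(pi/2) - F(0) = (6 - 3*pi**2/4) - (0) = 6 - 3*pi**2/4.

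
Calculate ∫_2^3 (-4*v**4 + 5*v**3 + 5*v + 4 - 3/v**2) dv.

-1431/20

By the power rule, an antiderivative is F(v) = -4*v**5/5 + 5*v**4/4 + 5*v**2/2 + 4*v + 3/v.
Then F(3) - F(2) = (-1153/20) - (139/10) = -1431/20.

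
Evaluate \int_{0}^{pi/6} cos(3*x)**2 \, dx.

Use the identity cos^2(3*x) = (1 + cos(6*x))/2.
An antiderivative is F(x) = x/2 + sin(6*x)/12.
Then F(pi/6) - F(0) = (pi/12) - (0) = pi/12.

pi/12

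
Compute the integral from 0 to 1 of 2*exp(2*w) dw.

-1 + exp(2)

Let u = 2*w, so du = 2 dw. When w = 0, u = 0; when w = 1, u = 2.
The integral becomes ∫ exp(u) du from 0 to 2, with antiderivative exp(u).
Back in w: F(w) = exp(2*w).
Then F(1) - F(0) = (exp(2)) - (1) = -1 + exp(2).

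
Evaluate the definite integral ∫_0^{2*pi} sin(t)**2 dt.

Use the identity sin^2(t) = (1 - cos(2*t))/2.
An antiderivative is F(t) = t/2 - sin(2*t)/4.
Then F(2*pi) - F(0) = (pi) - (0) = pi.

pi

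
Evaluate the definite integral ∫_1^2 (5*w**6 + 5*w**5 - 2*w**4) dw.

9157/70

By the power rule, an antiderivative is F(w) = 5*w**7/7 + 5*w**6/6 - 2*w**5/5.
Then F(2) - F(1) = (13856/105) - (241/210) = 9157/70.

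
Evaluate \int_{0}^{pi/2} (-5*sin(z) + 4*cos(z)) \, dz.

An antiderivative is F(z) = 4*sin(z) + 5*cos(z).
Then F(pi/2) - F(0) = (4) - (5) = -1.

-1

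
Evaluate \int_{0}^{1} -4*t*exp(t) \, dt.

Integrate by parts once (u = t, dv = -4*exp(t) dt).
An antiderivative is F(t) = (-4*t + 4)*exp(t).
Then F(1) - F(0) = (0) - (4) = -4.

-4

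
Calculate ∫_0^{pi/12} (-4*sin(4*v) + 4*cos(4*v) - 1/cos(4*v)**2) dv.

An antiderivative is F(v) = sin(4*v) + cos(4*v) - tan(4*v)/4.
Then F(pi/12) - F(0) = (sqrt(3)/4 + 1/2) - (1) = -1/2 + sqrt(3)/4.

-1/2 + sqrt(3)/4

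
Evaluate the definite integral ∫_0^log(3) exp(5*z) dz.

Let u = exp(z), so du = exp(z) dz. When z = 0, u = 1; when z = log(3), u = 3.
The integral becomes ∫ u**4 du from 1 to 3, with antiderivative u**5/5.
Back in z: F(z) = exp(5*z)/5.
Then F(log(3)) - F(0) = (243/5) - (1/5) = 242/5.

242/5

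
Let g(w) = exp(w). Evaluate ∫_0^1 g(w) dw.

-1 + E

An antiderivative is F(w) = exp(w).
Then F(1) - F(0) = (E) - (1) = -1 + E.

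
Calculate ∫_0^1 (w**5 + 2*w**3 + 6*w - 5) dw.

By the power rule, an antiderivative is F(w) = w**6/6 + w**4/2 + 3*w**2 - 5*w.
Then F(1) - F(0) = (-4/3) - (0) = -4/3.

-4/3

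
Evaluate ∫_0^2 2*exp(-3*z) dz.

An antiderivative is F(z) = -2*exp(-3*z)/3.
Then F(2) - F(0) = (-2*exp(-6)/3) - (-2/3) = 2/3 - 2*exp(-6)/3.

2/3 - 2*exp(-6)/3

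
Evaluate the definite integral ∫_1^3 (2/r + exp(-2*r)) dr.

(-1 + exp(4) + 4*exp(6)*log(3))*exp(-6)/2

An antiderivative is F(r) = 2*log(r) - exp(-2*r)/2.
Then F(3) - F(1) = (-exp(-6)/2 + 2*log(3)) - (-exp(-2)/2) = (-1 + exp(4) + 4*exp(6)*log(3))*exp(-6)/2.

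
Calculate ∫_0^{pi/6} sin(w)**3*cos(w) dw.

Let u = sin(w), so du = cos(w) dw. When w = 0, u = 0; when w = pi/6, u = 1/2.
The integral becomes ∫ u**3 du from 0 to 1/2, with antiderivative u**4/4.
Back in w: F(w) = sin(w)**4/4.
Then F(pi/6) - F(0) = (1/64) - (0) = 1/64.

1/64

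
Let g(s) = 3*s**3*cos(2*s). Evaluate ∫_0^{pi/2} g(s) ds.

9/4 - 9*pi**2/16

Integrate by parts 3 times (u = s^3, dv = 3*cos(2*s) ds).
An antiderivative is F(s) = 3*s**3*sin(2*s)/2 + 9*s**2*cos(2*s)/4 - 9*s*sin(2*s)/4 - 9*cos(2*s)/8.
Then F(pi/2) - F(0) = (9/8 - 9*pi**2/16) - (-9/8) = 9/4 - 9*pi**2/16.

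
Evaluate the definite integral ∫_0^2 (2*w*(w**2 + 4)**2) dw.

448/3

Let u = w**2 + 4, so du = 2*w dw. When w = 0, u = 4; when w = 2, u = 8.
The integral becomes ∫ u**2 du from 4 to 8, with antiderivative u**3/3.
Back in w: F(w) = (w**2 + 4)**3/3.
Then F(2) - F(0) = (512/3) - (64/3) = 448/3.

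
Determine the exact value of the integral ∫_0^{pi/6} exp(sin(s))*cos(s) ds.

Let u = sin(s), so du = cos(s) ds. When s = 0, u = 0; when s = pi/6, u = 1/2.
The integral becomes ∫ exp(u) du from 0 to 1/2, with antiderivative exp(u).
Back in s: F(s) = exp(sin(s)).
Then F(pi/6) - F(0) = (exp(1/2)) - (1) = -1 + exp(1/2).

-1 + exp(1/2)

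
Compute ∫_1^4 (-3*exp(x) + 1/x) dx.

An antiderivative is F(x) = -3*exp(x) + log(x).
Then F(4) - F(1) = (-3*exp(4) + log(4)) - (-3*exp(1)) = -3*exp(4) + log(4) + 3*exp(1).

-3*exp(4) + log(4) + 3*exp(1)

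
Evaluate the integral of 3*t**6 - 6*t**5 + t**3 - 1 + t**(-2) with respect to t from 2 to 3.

19559/84

By the power rule, an antiderivative is F(t) = 3*t**7/7 - t**6 + t**4/4 - t - 1/t.
Then F(3) - F(2) = (18917/84) - (-107/14) = 19559/84.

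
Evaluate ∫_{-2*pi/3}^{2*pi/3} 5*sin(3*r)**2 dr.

10*pi/3

Use the identity sin^2(3*r) = (1 - cos(6*r))/2.
An antiderivative is F(r) = 5*r/2 - 5*sin(6*r)/12.
Then F(2*pi/3) - F(-2*pi/3) = (5*pi/3) - (-5*pi/3) = 10*pi/3.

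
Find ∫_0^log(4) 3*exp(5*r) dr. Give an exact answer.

Let u = exp(r), so du = exp(r) dr. When r = 0, u = 1; when r = log(4), u = 4.
The integral becomes 3·∫ u**4 du from 1 to 4, with antiderivative 3*u**5/5.
Back in r: F(r) = 3*exp(5*r)/5.
Then F(log(4)) - F(0) = (3072/5) - (3/5) = 3069/5.

3069/5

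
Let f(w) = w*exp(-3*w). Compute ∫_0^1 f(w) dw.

(-4 + exp(3))*exp(-3)/9

Integrate by parts once (u = w, dv = exp(-3*w) dw).
An antiderivative is F(w) = (-3*w - 1)*exp(-3*w)/9.
Then F(1) - F(0) = (-4*exp(-3)/9) - (-1/9) = (-4 + exp(3))*exp(-3)/9.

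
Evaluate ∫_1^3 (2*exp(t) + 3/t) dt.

An antiderivative is F(t) = 2*exp(t) + 3*log(t).
Then F(3) - F(1) = (log(27) + 2*exp(3)) - (2*exp(1)) = -2*exp(1) + log(27) + 2*exp(3).

-2*exp(1) + log(27) + 2*exp(3)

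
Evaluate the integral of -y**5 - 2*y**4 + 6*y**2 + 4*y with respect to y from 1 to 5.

-17788/5

By the power rule, an antiderivative is F(y) = -y**6/6 - 2*y**5/5 + 2*y**3 + 2*y**2.
Then F(5) - F(1) = (-21325/6) - (103/30) = -17788/5.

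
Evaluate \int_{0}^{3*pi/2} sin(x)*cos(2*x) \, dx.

Use the identity sin(x)cos(2*x) = [sin(3*x) + sin(-x)]/2.
An antiderivative is F(x) = cos(x)/2 - cos(3*x)/6.
Then F(3*pi/2) - F(0) = (0) - (1/3) = -1/3.

-1/3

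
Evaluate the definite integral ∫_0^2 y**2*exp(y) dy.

-2 + 2*exp(2)

Integrate by parts twice (u = y^2, dv = exp(y) dy).
An antiderivative is F(y) = (y**2 - 2*y + 2)*exp(y).
Then F(2) - F(0) = (2*exp(2)) - (2) = -2 + 2*exp(2).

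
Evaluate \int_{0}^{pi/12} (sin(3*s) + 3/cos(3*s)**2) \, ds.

4/3 - sqrt(2)/6

An antiderivative is F(s) = -cos(3*s)/3 + tan(3*s).
Then F(pi/12) - F(0) = (1 - sqrt(2)/6) - (-1/3) = 4/3 - sqrt(2)/6.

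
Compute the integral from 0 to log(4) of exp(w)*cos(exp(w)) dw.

Let u = exp(w), so du = exp(w) dw. When w = 0, u = 1; when w = log(4), u = 4.
The integral becomes ∫ cos(u) du from 1 to 4, with antiderivative sin(u).
Back in w: F(w) = sin(exp(w)).
Then F(log(4)) - F(0) = (sin(4)) - (sin(1)) = -sin(1) + sin(4).

-sin(1) + sin(4)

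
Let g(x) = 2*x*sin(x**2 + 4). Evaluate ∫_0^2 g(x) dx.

cos(4) - cos(8)

Let u = x**2 + 4, so du = 2*x dx. When x = 0, u = 4; when x = 2, u = 8.
The integral becomes ∫ sin(u) du from 4 to 8, with antiderivative -cos(u).
Back in x: F(x) = -cos(x**2 + 4).
Then F(2) - F(0) = (-cos(8)) - (-cos(4)) = cos(4) - cos(8).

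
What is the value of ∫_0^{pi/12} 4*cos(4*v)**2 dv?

sqrt(3)/8 + pi/6

Use the identity cos^2(4*v) = (1 + cos(8*v))/2.
An antiderivative is F(v) = 2*v + sin(8*v)/4.
Then F(pi/12) - F(0) = (sqrt(3)/8 + pi/6) - (0) = sqrt(3)/8 + pi/6.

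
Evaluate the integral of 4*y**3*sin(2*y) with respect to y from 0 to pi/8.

Integrate by parts 3 times (u = y^3, dv = 4*sin(2*y) dy).
An antiderivative is F(y) = -2*y**3*cos(2*y) + 3*y**2*sin(2*y) + 3*y*cos(2*y) - 3*sin(2*y)/2.
Then F(pi/8) - F(0) = (sqrt(2)*(-384 - pi**3 + 12*pi**2 + 96*pi)/512) - (0) = sqrt(2)*(-384 - pi**3 + 12*pi**2 + 96*pi)/512.

sqrt(2)*(-384 - pi**3 + 12*pi**2 + 96*pi)/512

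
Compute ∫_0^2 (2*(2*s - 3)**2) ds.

Let u = 2*s - 3, so du = 2 ds. When s = 0, u = -3; when s = 2, u = 1.
The integral becomes ∫ u**2 du from -3 to 1, with antiderivative u**3/3.
Back in s: F(s) = (2*s - 3)**3/3.
Then F(2) - F(0) = (1/3) - (-9) = 28/3.

28/3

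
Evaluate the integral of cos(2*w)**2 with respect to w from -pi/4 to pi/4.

pi/4

Use the identity cos^2(2*w) = (1 + cos(4*w))/2.
An antiderivative is F(w) = w/2 + sin(4*w)/8.
Then F(pi/4) - F(-pi/4) = (pi/8) - (-pi/8) = pi/4.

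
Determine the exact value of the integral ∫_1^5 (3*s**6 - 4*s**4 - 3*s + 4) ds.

By the power rule, an antiderivative is F(s) = 3*s**7/7 - 4*s**5/5 - 3*s**2/2 + 4*s.
Then F(5) - F(1) = (433505/14) - (149/70) = 1083688/35.

1083688/35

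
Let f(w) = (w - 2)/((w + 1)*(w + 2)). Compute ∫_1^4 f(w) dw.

Factor the denominator: w**2 + 3*w + 2 = (w + 2)(w + 1).
Partial fractions: (w - 2)/((w + 1)*(w + 2)) = 4/(w + 2) - 3/(w + 1).
An antiderivative is F(w) = -3*log(w + 1) + 4*log(w + 2).
Then F(4) - F(1) = (-3*log(5) + 4*log(2) + 4*log(3)) - (log(81/8)) = -3*log(5) + 7*log(2).

-3*log(5) + 7*log(2)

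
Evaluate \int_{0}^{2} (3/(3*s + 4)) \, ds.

Let u = 3*s + 4, so du = 3 ds. When s = 0, u = 4; when s = 2, u = 10.
The integral becomes ∫ 1/u du from 4 to 10, with antiderivative log(u).
Back in s: F(s) = log(3*s + 4).
Then F(2) - F(0) = (log(10)) - (log(4)) = log(5/2).

log(5/2)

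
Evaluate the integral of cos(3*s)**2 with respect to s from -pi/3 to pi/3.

Use the identity cos^2(3*s) = (1 + cos(6*s))/2.
An antiderivative is F(s) = s/2 + sin(6*s)/12.
Then F(pi/3) - F(-pi/3) = (pi/6) - (-pi/6) = pi/3.

pi/3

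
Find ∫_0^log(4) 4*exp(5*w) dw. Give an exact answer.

Let u = exp(w), so du = exp(w) dw. When w = 0, u = 1; when w = log(4), u = 4.
The integral becomes 4·∫ u**4 du from 1 to 4, with antiderivative 4*u**5/5.
Back in w: F(w) = 4*exp(5*w)/5.
Then F(log(4)) - F(0) = (4096/5) - (4/5) = 4092/5.

4092/5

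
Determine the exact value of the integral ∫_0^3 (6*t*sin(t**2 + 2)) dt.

Let u = t**2 + 2, so du = 2*t dt. When t = 0, u = 2; when t = 3, u = 11.
The integral becomes 3·∫ sin(u) du from 2 to 11, with antiderivative -3*cos(u).
Back in t: F(t) = -3*cos(t**2 + 2).
Then F(3) - F(0) = (-3*cos(11)) - (-3*cos(2)) = 3*cos(2) - 3*cos(11).

3*cos(2) - 3*cos(11)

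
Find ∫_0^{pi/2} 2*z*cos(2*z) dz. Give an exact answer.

-1

Integrate by parts once (u = z, dv = 2*cos(2*z) dz).
An antiderivative is F(z) = z*sin(2*z) + cos(2*z)/2.
Then F(pi/2) - F(0) = (-1/2) - (1/2) = -1.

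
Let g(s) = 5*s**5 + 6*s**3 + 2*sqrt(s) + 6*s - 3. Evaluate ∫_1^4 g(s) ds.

11521/3

By the power rule, an antiderivative is F(s) = 5*s**6/6 + 3*s**4/2 + 4*s**(3/2)/3 + 3*s**2 - 3*s.
Then F(4) - F(1) = (3844) - (11/3) = 11521/3.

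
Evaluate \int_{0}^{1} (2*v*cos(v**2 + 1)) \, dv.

Let u = v**2 + 1, so du = 2*v dv. When v = 0, u = 1; when v = 1, u = 2.
The integral becomes ∫ cos(u) du from 1 to 2, with antiderivative sin(u).
Back in v: F(v) = sin(v**2 + 1).
Then F(1) - F(0) = (sin(2)) - (sin(1)) = -sin(1) + sin(2).

-sin(1) + sin(2)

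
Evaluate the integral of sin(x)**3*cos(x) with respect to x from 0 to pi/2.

Let u = sin(x), so du = cos(x) dx. When x = 0, u = 0; when x = pi/2, u = 1.
The integral becomes ∫ u**3 du from 0 to 1, with antiderivative u**4/4.
Back in x: F(x) = sin(x)**4/4.
Then F(pi/2) - F(0) = (1/4) - (0) = 1/4.

1/4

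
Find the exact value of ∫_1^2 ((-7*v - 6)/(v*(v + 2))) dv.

-11*log(2) + 4*log(3)

Factor the denominator: v**2 + 2*v = (v + 2)v.
Partial fractions: (-7*v - 6)/(v*(v + 2)) = -4/(v + 2) - 3/v.
An antiderivative is F(v) = -3*log(v) - 4*log(v + 2).
Then F(2) - F(1) = (-11*log(2)) - (-log(81)) = -11*log(2) + 4*log(3).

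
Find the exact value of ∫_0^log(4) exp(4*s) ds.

255/4

Let u = exp(s), so du = exp(s) ds. When s = 0, u = 1; when s = log(4), u = 4.
The integral becomes ∫ u**3 du from 1 to 4, with antiderivative u**4/4.
Back in s: F(s) = exp(4*s)/4.
Then F(log(4)) - F(0) = (64) - (1/4) = 255/4.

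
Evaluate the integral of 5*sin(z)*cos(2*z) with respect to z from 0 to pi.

-10/3

Use the identity sin(z)cos(2*z) = [sin(3*z) + sin(-z)]/2.
An antiderivative is F(z) = 5*cos(z)/2 - 5*cos(3*z)/6.
Then F(pi) - F(0) = (-5/3) - (5/3) = -10/3.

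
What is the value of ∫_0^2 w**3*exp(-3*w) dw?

2/27 - 122*exp(-6)/27

Integrate by parts 3 times (u = w^3, dv = exp(-3*w) dw).
An antiderivative is F(w) = (-9*w**3 - 9*w**2 - 6*w - 2)*exp(-3*w)/27.
Then F(2) - F(0) = (-122*exp(-6)/27) - (-2/27) = 2/27 - 122*exp(-6)/27.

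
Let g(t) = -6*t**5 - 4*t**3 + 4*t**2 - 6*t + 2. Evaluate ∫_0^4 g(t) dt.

-12920/3

By the power rule, an antiderivative is F(t) = -t**6 - t**4 + 4*t**3/3 - 3*t**2 + 2*t.
Then F(4) - F(0) = (-12920/3) - (0) = -12920/3.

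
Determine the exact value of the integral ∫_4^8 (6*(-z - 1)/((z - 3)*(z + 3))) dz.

Factor the denominator: z**2 - 9 = (z + 3)(z - 3).
Partial fractions: 6*(-z - 1)/((z - 3)*(z + 3)) = -2/(z + 3) - 4/(z - 3).
An antiderivative is F(z) = -4*log(z - 3) - 2*log(z + 3).
Then F(8) - F(4) = (-4*log(5) - 2*log(11)) - (-log(49)) = -4*log(5) - 2*log(11) + 2*log(7).

-4*log(5) - 2*log(11) + 2*log(7)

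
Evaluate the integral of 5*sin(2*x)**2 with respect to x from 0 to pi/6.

Use the identity sin^2(2*x) = (1 - cos(4*x))/2.
An antiderivative is F(x) = 5*x/2 - 5*sin(4*x)/8.
Then F(pi/6) - F(0) = (-5*sqrt(3)/16 + 5*pi/12) - (0) = -5*sqrt(3)/16 + 5*pi/12.

-5*sqrt(3)/16 + 5*pi/12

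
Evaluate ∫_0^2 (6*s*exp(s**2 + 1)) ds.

-3*exp(1)*(1 - exp(4))

Let u = s**2 + 1, so du = 2*s ds. When s = 0, u = 1; when s = 2, u = 5.
The integral becomes 3·∫ exp(u) du from 1 to 5, with antiderivative 3*exp(u).
Back in s: F(s) = 3*exp(s**2 + 1).
Then F(2) - F(0) = (3*exp(5)) - (3*exp(1)) = -3*exp(1)*(1 - exp(4)).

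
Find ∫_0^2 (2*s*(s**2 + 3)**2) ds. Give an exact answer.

Let u = s**2 + 3, so du = 2*s ds. When s = 0, u = 3; when s = 2, u = 7.
The integral becomes ∫ u**2 du from 3 to 7, with antiderivative u**3/3.
Back in s: F(s) = (s**2 + 3)**3/3.
Then F(2) - F(0) = (343/3) - (9) = 316/3.

316/3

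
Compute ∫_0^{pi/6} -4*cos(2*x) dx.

-sqrt(3)

An antiderivative is F(x) = -2*sin(2*x).
Then F(pi/6) - F(0) = (-sqrt(3)) - (0) = -sqrt(3).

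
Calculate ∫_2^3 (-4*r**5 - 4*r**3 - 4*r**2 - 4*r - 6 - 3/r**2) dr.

By the power rule, an antiderivative is F(r) = -2*r**6/3 - r**4 - 4*r**3/3 - 2*r**2 - 6*r + 3/r.
Then F(3) - F(2) = (-638) - (-527/6) = -3301/6.

-3301/6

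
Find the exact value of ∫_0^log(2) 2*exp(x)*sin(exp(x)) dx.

-2*cos(2) + 2*cos(1)

Let u = exp(x), so du = exp(x) dx. When x = 0, u = 1; when x = log(2), u = 2.
The integral becomes 2·∫ sin(u) du from 1 to 2, with antiderivative -2*cos(u).
Back in x: F(x) = -2*cos(exp(x)).
Then F(log(2)) - F(0) = (-2*cos(2)) - (-2*cos(1)) = -2*cos(2) + 2*cos(1).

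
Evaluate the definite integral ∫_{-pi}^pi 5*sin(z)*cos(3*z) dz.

Use the identity sin(z)cos(3*z) = [sin(4*z) + sin(-2*z)]/2.
An antiderivative is F(z) = 5*cos(2*z)/4 - 5*cos(4*z)/8.
Then F(pi) - F(-pi) = (5/8) - (5/8) = 0.

0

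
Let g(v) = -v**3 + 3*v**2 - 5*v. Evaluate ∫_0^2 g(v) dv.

By the power rule, an antiderivative is F(v) = -v**4/4 + v**3 - 5*v**2/2.
Then F(2) - F(0) = (-6) - (0) = -6.

-6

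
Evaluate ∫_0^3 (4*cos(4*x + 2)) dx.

-sin(2) + sin(14)

Let u = 4*x + 2, so du = 4 dx. When x = 0, u = 2; when x = 3, u = 14.
The integral becomes ∫ cos(u) du from 2 to 14, with antiderivative sin(u).
Back in x: F(x) = sin(4*x + 2).
Then F(3) - F(0) = (sin(14)) - (sin(2)) = -sin(2) + sin(14).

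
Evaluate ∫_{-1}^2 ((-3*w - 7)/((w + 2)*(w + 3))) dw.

Factor the denominator: w**2 + 5*w + 6 = (w + 3)(w + 2).
Partial fractions: (-3*w - 7)/((w + 2)*(w + 3)) = -2/(w + 3) - 1/(w + 2).
An antiderivative is F(w) = -log(w + 2) - 2*log(w + 3).
Then F(2) - F(-1) = (-log(100)) - (-log(4)) = -log(25).

-log(25)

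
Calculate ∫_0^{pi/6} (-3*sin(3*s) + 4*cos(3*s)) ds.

1/3

An antiderivative is F(s) = 4*sin(3*s)/3 + cos(3*s).
Then F(pi/6) - F(0) = (4/3) - (1) = 1/3.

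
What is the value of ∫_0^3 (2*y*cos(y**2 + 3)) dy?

Let u = y**2 + 3, so du = 2*y dy. When y = 0, u = 3; when y = 3, u = 12.
The integral becomes ∫ cos(u) du from 3 to 12, with antiderivative sin(u).
Back in y: F(y) = sin(y**2 + 3).
Then F(3) - F(0) = (sin(12)) - (sin(3)) = sin(12) - sin(3).

sin(12) - sin(3)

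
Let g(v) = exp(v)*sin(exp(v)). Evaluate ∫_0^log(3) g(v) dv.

Let u = exp(v), so du = exp(v) dv. When v = 0, u = 1; when v = log(3), u = 3.
The integral becomes ∫ sin(u) du from 1 to 3, with antiderivative -cos(u).
Back in v: F(v) = -cos(exp(v)).
Then F(log(3)) - F(0) = (-cos(3)) - (-cos(1)) = cos(1) - cos(3).

cos(1) - cos(3)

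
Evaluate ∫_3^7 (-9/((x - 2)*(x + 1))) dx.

Factor the denominator: x**2 - x - 2 = (x + 1)(x - 2).
Partial fractions: -9/((x - 2)*(x + 1)) = 3/(x + 1) - 3/(x - 2).
An antiderivative is F(x) = -3*log(x - 2) + 3*log(x + 1).
Then F(7) - F(3) = (-3*log(5) + 9*log(2)) - (log(64)) = -3*log(5) + 3*log(2).

-3*log(5) + 3*log(2)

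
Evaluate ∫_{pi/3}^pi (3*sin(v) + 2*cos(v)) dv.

9/2 - sqrt(3)

An antiderivative is F(v) = 2*sin(v) - 3*cos(v).
Then F(pi) - F(pi/3) = (3) - (-3/2 + sqrt(3)) = 9/2 - sqrt(3).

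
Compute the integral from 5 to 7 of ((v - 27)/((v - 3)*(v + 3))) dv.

-14*log(2) + 5*log(5)

Factor the denominator: v**2 - 9 = (v + 3)(v - 3).
Partial fractions: (v - 27)/((v - 3)*(v + 3)) = 5/(v + 3) - 4/(v - 3).
An antiderivative is F(v) = -4*log(v - 3) + 5*log(v + 3).
Then F(7) - F(5) = (-3*log(2) + 5*log(5)) - (11*log(2)) = -14*log(2) + 5*log(5).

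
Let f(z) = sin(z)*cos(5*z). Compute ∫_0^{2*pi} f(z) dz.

Use the identity sin(z)cos(5*z) = [sin(6*z) + sin(-4*z)]/2.
An antiderivative is F(z) = cos(4*z)/8 - cos(6*z)/12.
Then F(2*pi) - F(0) = (1/24) - (1/24) = 0.

0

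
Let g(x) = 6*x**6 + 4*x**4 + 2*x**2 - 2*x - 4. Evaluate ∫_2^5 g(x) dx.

2428089/35

By the power rule, an antiderivative is F(x) = 6*x**7/7 + 4*x**5/5 + 2*x**3/3 - x**2 - 4*x.
Then F(5) - F(2) = (1459555/21) - (13508/105) = 2428089/35.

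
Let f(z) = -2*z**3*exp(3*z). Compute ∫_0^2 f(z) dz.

-92*exp(6)/27 - 4/27

Integrate by parts 3 times (u = z^3, dv = -2*exp(3*z) dz).
An antiderivative is F(z) = (-18*z**3 + 18*z**2 - 12*z + 4)*exp(3*z)/27.
Then F(2) - F(0) = (-92*exp(6)/27) - (4/27) = -92*exp(6)/27 - 4/27.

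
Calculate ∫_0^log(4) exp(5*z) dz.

Let u = exp(z), so du = exp(z) dz. When z = 0, u = 1; when z = log(4), u = 4.
The integral becomes ∫ u**4 du from 1 to 4, with antiderivative u**5/5.
Back in z: F(z) = exp(5*z)/5.
Then F(log(4)) - F(0) = (1024/5) - (1/5) = 1023/5.

1023/5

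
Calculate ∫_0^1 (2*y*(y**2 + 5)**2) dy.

Let u = y**2 + 5, so du = 2*y dy. When y = 0, u = 5; when y = 1, u = 6.
The integral becomes ∫ u**2 du from 5 to 6, with antiderivative u**3/3.
Back in y: F(y) = (y**2 + 5)**3/3.
Then F(1) - F(0) = (72) - (125/3) = 91/3.

91/3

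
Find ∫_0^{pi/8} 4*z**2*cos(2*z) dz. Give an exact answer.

Integrate by parts twice (u = z^2, dv = 4*cos(2*z) dz).
An antiderivative is F(z) = 2*z**2*sin(2*z) + 2*z*cos(2*z) - sin(2*z).
Then F(pi/8) - F(0) = (sqrt(2)*(-32 + pi**2 + 8*pi)/64) - (0) = sqrt(2)*(-32 + pi**2 + 8*pi)/64.

sqrt(2)*(-32 + pi**2 + 8*pi)/64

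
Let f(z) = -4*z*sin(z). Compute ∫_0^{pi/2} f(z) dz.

-4

Integrate by parts once (u = z, dv = -4*sin(z) dz).
An antiderivative is F(z) = 4*z*cos(z) - 4*sin(z).
Then F(pi/2) - F(0) = (-4) - (0) = -4.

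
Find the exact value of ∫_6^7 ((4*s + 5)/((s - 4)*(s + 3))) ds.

log(15/4)

Factor the denominator: s**2 - s - 12 = (s + 3)(s - 4).
Partial fractions: (4*s + 5)/((s - 4)*(s + 3)) = 1/(s + 3) + 3/(s - 4).
An antiderivative is F(s) = 3*log(s - 4) + log(s + 3).
Then F(7) - F(6) = (log(2) + log(5) + 3*log(3)) - (log(72)) = log(15/4).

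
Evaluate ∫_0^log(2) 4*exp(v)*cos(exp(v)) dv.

-4*sin(1) + 4*sin(2)

Let u = exp(v), so du = exp(v) dv. When v = 0, u = 1; when v = log(2), u = 2.
The integral becomes 4·∫ cos(u) du from 1 to 2, with antiderivative 4*sin(u).
Back in v: F(v) = 4*sin(exp(v)).
Then F(log(2)) - F(0) = (4*sin(2)) - (4*sin(1)) = -4*sin(1) + 4*sin(2).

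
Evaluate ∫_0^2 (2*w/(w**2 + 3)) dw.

Let u = w**2 + 3, so du = 2*w dw. When w = 0, u = 3; when w = 2, u = 7.
The integral becomes ∫ 1/u du from 3 to 7, with antiderivative log(u).
Back in w: F(w) = log(w**2 + 3).
Then F(2) - F(0) = (log(7)) - (log(3)) = log(7/3).

log(7/3)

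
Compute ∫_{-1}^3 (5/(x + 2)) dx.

An antiderivative is F(x) = 5*log(x + 2).
Then F(3) - F(-1) = (5*log(5)) - (0) = 5*log(5).

5*log(5)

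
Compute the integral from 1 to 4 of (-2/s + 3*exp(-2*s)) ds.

-4*log(2) - 3*exp(-8)/2 + 3*exp(-2)/2

An antiderivative is F(s) = -2*log(s) - 3*exp(-2*s)/2.
Then F(4) - F(1) = (-4*log(2) - 3*exp(-8)/2) - (-3*exp(-2)/2) = -4*log(2) - 3*exp(-8)/2 + 3*exp(-2)/2.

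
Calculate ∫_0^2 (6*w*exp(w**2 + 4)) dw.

-3*(1 - exp(4))*exp(4)

Let u = w**2 + 4, so du = 2*w dw. When w = 0, u = 4; when w = 2, u = 8.
The integral becomes 3·∫ exp(u) du from 4 to 8, with antiderivative 3*exp(u).
Back in w: F(w) = 3*exp(w**2 + 4).
Then F(2) - F(0) = (3*exp(8)) - (3*exp(4)) = -3*(1 - exp(4))*exp(4).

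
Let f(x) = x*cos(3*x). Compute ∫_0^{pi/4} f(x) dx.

Integrate by parts once (u = x, dv = cos(3*x) dx).
An antiderivative is F(x) = x*sin(3*x)/3 + cos(3*x)/9.
Then F(pi/4) - F(0) = (sqrt(2)*(-4 + 3*pi)/72) - (1/9) = -1/9 - sqrt(2)/18 + sqrt(2)*pi/24.

-1/9 - sqrt(2)/18 + sqrt(2)*pi/24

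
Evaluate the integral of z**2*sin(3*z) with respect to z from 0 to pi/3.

Integrate by parts twice (u = z^2, dv = sin(3*z) dz).
An antiderivative is F(z) = -z**2*cos(3*z)/3 + 2*z*sin(3*z)/9 + 2*cos(3*z)/27.
Then F(pi/3) - F(0) = (-2/27 + pi**2/27) - (2/27) = -4/27 + pi**2/27.

-4/27 + pi**2/27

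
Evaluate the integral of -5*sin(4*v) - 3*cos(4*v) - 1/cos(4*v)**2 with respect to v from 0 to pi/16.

An antiderivative is F(v) = -3*sin(4*v)/4 + 5*cos(4*v)/4 - tan(4*v)/4.
Then F(pi/16) - F(0) = (-1/4 + sqrt(2)/4) - (5/4) = -3/2 + sqrt(2)/4.

-3/2 + sqrt(2)/4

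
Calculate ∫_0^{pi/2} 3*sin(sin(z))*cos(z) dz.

3 - 3*cos(1)

Let u = sin(z), so du = cos(z) dz. When z = 0, u = 0; when z = pi/2, u = 1.
The integral becomes 3·∫ sin(u) du from 0 to 1, with antiderivative -3*cos(u).
Back in z: F(z) = -3*cos(sin(z)).
Then F(pi/2) - F(0) = (-3*cos(1)) - (-3) = 3 - 3*cos(1).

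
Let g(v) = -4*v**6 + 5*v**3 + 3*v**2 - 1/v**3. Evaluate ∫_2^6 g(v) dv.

By the power rule, an antiderivative is F(v) = -4*v**7/7 + 5*v**4/4 + v**3 + 1/(2*v**2).
Then F(6) - F(2) = (-79696217/504) - (-2521/56) = -9959191/63.

-9959191/63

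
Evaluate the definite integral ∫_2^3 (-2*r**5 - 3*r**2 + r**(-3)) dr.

By the power rule, an antiderivative is F(r) = -r**6/3 - r**3 - 1/(2*r**2).
Then F(3) - F(2) = (-4861/18) - (-707/24) = -17323/72.

-17323/72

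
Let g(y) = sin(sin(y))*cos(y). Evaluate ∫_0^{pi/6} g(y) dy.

Let u = sin(y), so du = cos(y) dy. When y = 0, u = 0; when y = pi/6, u = 1/2.
The integral becomes ∫ sin(u) du from 0 to 1/2, with antiderivative -cos(u).
Back in y: F(y) = -cos(sin(y)).
Then F(pi/6) - F(0) = (-cos(1/2)) - (-1) = 1 - cos(1/2).

1 - cos(1/2)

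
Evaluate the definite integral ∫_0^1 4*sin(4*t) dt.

1 - cos(4)

Let u = 4*t, so du = 4 dt. When t = 0, u = 0; when t = 1, u = 4.
The integral becomes ∫ sin(u) du from 0 to 4, with antiderivative -cos(u).
Back in t: F(t) = -cos(4*t).
Then F(1) - F(0) = (-cos(4)) - (-1) = 1 - cos(4).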